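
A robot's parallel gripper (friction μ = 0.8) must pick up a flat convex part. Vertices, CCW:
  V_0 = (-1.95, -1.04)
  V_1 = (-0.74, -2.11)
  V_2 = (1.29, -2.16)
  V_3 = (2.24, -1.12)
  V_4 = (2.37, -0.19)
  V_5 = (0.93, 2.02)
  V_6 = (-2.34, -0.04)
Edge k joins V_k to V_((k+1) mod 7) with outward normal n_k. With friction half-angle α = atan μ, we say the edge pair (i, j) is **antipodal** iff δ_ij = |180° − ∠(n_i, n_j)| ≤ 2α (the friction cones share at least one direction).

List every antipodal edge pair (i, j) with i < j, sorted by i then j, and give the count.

α = atan 0.8 = 38.66°;  2α = 77.32°
n_0 = (-0.6624, -0.7491)
n_1 = (-0.0246, -0.9997)
n_2 = (+0.7383, -0.6744)
n_3 = (+0.9904, -0.1384)
n_4 = (+0.8378, +0.5459)
n_5 = (-0.5330, +0.8461)
n_6 = (-0.9317, -0.3633)
  (0,1): δ = 139.92°  ·
  (0,2): δ = 90.92°  ·
  (0,3): δ = 56.47°  ✓
  (0,4): δ = 15.43°  ✓
  (0,5): δ = 73.70°  ✓
  (0,6): δ = 152.79°  ·
  (1,2): δ = 131.00°  ·
  (1,3): δ = 96.55°  ·
  (1,4): δ = 55.50°  ✓
  (1,5): δ = 33.62°  ✓
  (1,6): δ = 112.72°  ·
  (2,3): δ = 145.55°  ·
  (2,4): δ = 104.50°  ·
  (2,5): δ = 15.38°  ✓
  (2,6): δ = 63.72°  ✓
  (3,4): δ = 138.95°  ·
  (3,5): δ = 49.83°  ✓
  (3,6): δ = 29.26°  ✓
  (4,5): δ = 90.88°  ·
  (4,6): δ = 11.78°  ✓
  (5,6): δ = 100.90°  ·
antipodal pairs: 10

count = 10; pairs: (0,3), (0,4), (0,5), (1,4), (1,5), (2,5), (2,6), (3,5), (3,6), (4,6)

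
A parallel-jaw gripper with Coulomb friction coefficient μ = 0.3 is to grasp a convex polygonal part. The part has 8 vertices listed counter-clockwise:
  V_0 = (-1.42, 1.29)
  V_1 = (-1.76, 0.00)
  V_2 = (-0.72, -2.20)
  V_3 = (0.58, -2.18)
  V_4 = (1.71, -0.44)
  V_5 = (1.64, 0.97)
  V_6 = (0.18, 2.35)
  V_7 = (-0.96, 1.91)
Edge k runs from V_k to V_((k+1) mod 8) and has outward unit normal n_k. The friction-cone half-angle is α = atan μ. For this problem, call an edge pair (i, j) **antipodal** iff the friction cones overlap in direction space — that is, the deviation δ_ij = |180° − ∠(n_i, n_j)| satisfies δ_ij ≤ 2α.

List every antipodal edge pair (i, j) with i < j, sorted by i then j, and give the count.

α = atan 0.3 = 16.70°;  2α = 33.40°
n_0 = (-0.9670, +0.2549)
n_1 = (-0.9041, -0.4274)
n_2 = (+0.0154, -0.9999)
n_3 = (+0.8387, -0.5446)
n_4 = (+0.9988, +0.0496)
n_5 = (+0.6869, +0.7267)
n_6 = (-0.3601, +0.9329)
n_7 = (-0.8031, +0.5958)
  (0,1): δ = 139.93°  ·
  (0,2): δ = 74.35°  ·
  (0,3): δ = 18.24°  ✓
  (0,4): δ = 17.61°  ✓
  (0,5): δ = 61.38°  ·
  (0,6): δ = 125.87°  ·
  (0,7): δ = 158.19°  ·
  (1,2): δ = 114.42°  ·
  (1,3): δ = 58.30°  ·
  (1,4): δ = 22.46°  ✓
  (1,5): δ = 21.31°  ✓
  (1,6): δ = 85.80°  ·
  (1,7): δ = 118.13°  ·
  (2,3): δ = 123.88°  ·
  (2,4): δ = 88.04°  ·
  (2,5): δ = 44.27°  ·
  (2,6): δ = 20.22°  ✓
  (2,7): δ = 52.55°  ·
  (3,4): δ = 144.16°  ·
  (3,5): δ = 100.39°  ·
  (3,6): δ = 35.89°  ·
  (3,7): δ = 3.57°  ✓
  (4,5): δ = 136.23°  ·
  (4,6): δ = 71.74°  ·
  (4,7): δ = 39.42°  ·
  (5,6): δ = 115.51°  ·
  (5,7): δ = 83.19°  ·
  (6,7): δ = 147.68°  ·
antipodal pairs: 6

count = 6; pairs: (0,3), (0,4), (1,4), (1,5), (2,6), (3,7)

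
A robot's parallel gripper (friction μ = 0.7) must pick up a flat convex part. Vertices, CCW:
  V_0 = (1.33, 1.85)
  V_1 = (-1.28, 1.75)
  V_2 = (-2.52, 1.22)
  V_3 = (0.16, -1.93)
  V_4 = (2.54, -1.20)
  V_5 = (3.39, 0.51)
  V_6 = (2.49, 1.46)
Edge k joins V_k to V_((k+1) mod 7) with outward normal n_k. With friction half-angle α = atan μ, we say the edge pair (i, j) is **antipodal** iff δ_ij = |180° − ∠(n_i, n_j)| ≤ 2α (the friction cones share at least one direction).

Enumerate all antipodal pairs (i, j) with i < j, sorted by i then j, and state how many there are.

count = 10; pairs: (0,2), (0,3), (0,4), (1,3), (1,4), (2,4), (2,5), (2,6), (3,5), (3,6)

α = atan 0.7 = 34.99°;  2α = 69.98°
n_0 = (-0.0383, +0.9993)
n_1 = (-0.3930, +0.9195)
n_2 = (-0.7616, -0.6480)
n_3 = (+0.2932, -0.9560)
n_4 = (+0.8955, -0.4451)
n_5 = (+0.7260, +0.6877)
n_6 = (+0.3187, +0.9479)
  (0,1): δ = 159.05°  ·
  (0,2): δ = 51.80°  ✓
  (0,3): δ = 14.86°  ✓
  (0,4): δ = 61.37°  ✓
  (0,5): δ = 131.26°  ·
  (0,6): δ = 159.22°  ·
  (1,2): δ = 72.75°  ·
  (1,3): δ = 6.09°  ✓
  (1,4): δ = 40.43°  ✓
  (1,5): δ = 110.31°  ·
  (1,6): δ = 138.27°  ·
  (2,3): δ = 113.34°  ·
  (2,4): δ = 66.82°  ✓
  (2,5): δ = 3.06°  ✓
  (2,6): δ = 31.03°  ✓
  (3,4): δ = 133.48°  ·
  (3,5): δ = 63.60°  ✓
  (3,6): δ = 35.63°  ✓
  (4,5): δ = 110.12°  ·
  (4,6): δ = 82.15°  ·
  (5,6): δ = 152.03°  ·
antipodal pairs: 10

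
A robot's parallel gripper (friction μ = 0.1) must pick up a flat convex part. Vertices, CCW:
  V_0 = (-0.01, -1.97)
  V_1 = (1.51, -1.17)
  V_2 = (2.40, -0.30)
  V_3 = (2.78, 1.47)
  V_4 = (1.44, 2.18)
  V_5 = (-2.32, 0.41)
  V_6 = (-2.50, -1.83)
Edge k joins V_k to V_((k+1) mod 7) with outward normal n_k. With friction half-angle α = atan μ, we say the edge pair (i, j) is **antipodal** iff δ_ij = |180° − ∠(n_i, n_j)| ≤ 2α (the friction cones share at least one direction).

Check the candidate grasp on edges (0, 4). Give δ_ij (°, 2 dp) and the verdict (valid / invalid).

δ = 2.55°, valid

α = atan 0.1 = 5.71°;  2α = 11.42°
edge 0: e_0 = (+1.52, +0.80);  n_0 = (+0.4657, -0.8849)
edge 4: e_4 = (-3.76, -1.77);  n_4 = (-0.4259, +0.9048)
∠(n_0, n_4) = 177.45°
δ = |180° − 177.45°| = 2.55°
2.55° ≤ 2α = 11.42°  →  valid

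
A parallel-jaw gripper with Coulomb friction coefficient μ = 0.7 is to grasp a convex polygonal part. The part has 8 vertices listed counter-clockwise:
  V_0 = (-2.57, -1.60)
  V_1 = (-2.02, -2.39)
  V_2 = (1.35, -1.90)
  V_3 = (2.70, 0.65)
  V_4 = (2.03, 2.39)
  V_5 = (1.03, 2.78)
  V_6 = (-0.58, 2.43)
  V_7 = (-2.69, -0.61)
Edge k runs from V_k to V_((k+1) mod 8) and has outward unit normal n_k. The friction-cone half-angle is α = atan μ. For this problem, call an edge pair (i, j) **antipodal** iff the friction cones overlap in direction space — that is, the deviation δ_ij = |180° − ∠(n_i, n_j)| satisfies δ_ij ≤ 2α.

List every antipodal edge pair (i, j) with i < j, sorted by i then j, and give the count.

α = atan 0.7 = 34.99°;  2α = 69.98°
n_0 = (-0.8207, -0.5714)
n_1 = (+0.1439, -0.9896)
n_2 = (+0.8838, -0.4679)
n_3 = (+0.9332, +0.3593)
n_4 = (+0.3633, +0.9317)
n_5 = (-0.2124, +0.9772)
n_6 = (-0.8215, +0.5702)
n_7 = (-0.9927, -0.1203)
  (0,1): δ = 116.57°  ·
  (0,2): δ = 62.74°  ✓
  (0,3): δ = 13.79°  ✓
  (0,4): δ = 33.85°  ✓
  (0,5): δ = 67.42°  ✓
  (0,6): δ = 110.39°  ·
  (0,7): δ = 152.07°  ·
  (1,2): δ = 126.17°  ·
  (1,3): δ = 77.21°  ·
  (1,4): δ = 29.58°  ✓
  (1,5): δ = 3.99°  ✓
  (1,6): δ = 46.96°  ✓
  (1,7): δ = 88.64°  ·
  (2,3): δ = 131.04°  ·
  (2,4): δ = 83.41°  ·
  (2,5): δ = 49.84°  ✓
  (2,6): δ = 6.87°  ✓
  (2,7): δ = 34.81°  ✓
  (3,4): δ = 132.37°  ·
  (3,5): δ = 98.79°  ·
  (3,6): δ = 55.82°  ✓
  (3,7): δ = 14.15°  ✓
  (4,5): δ = 146.43°  ·
  (4,6): δ = 103.46°  ·
  (4,7): δ = 61.78°  ✓
  (5,6): δ = 137.03°  ·
  (5,7): δ = 95.35°  ·
  (6,7): δ = 138.33°  ·
antipodal pairs: 13

count = 13; pairs: (0,2), (0,3), (0,4), (0,5), (1,4), (1,5), (1,6), (2,5), (2,6), (2,7), (3,6), (3,7), (4,7)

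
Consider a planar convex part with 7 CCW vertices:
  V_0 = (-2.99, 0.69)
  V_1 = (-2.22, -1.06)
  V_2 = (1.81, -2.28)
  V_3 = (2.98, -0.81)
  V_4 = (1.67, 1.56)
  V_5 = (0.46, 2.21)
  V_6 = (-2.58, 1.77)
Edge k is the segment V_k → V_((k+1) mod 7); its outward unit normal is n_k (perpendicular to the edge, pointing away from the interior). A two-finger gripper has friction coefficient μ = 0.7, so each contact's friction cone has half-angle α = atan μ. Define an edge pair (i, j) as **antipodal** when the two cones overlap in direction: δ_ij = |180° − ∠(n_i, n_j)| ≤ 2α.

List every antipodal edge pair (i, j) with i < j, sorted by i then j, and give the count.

count = 9; pairs: (0,2), (0,3), (0,4), (1,3), (1,4), (1,5), (2,5), (2,6), (3,6)

α = atan 0.7 = 34.99°;  2α = 69.98°
n_0 = (-0.9153, -0.4027)
n_1 = (-0.2897, -0.9571)
n_2 = (+0.7824, -0.6227)
n_3 = (+0.8752, +0.4838)
n_4 = (+0.4732, +0.8809)
n_5 = (-0.1432, +0.9897)
n_6 = (-0.9349, +0.3549)
  (0,1): δ = 130.59°  ·
  (0,2): δ = 62.27°  ✓
  (0,3): δ = 5.18°  ✓
  (0,4): δ = 38.01°  ✓
  (0,5): δ = 74.49°  ·
  (0,6): δ = 135.46°  ·
  (1,2): δ = 111.67°  ·
  (1,3): δ = 44.23°  ✓
  (1,4): δ = 11.40°  ✓
  (1,5): δ = 25.08°  ✓
  (1,6): δ = 86.05°  ·
  (2,3): δ = 112.55°  ·
  (2,4): δ = 79.73°  ·
  (2,5): δ = 43.25°  ✓
  (2,6): δ = 17.73°  ✓
  (3,4): δ = 147.18°  ·
  (3,5): δ = 110.70°  ·
  (3,6): δ = 49.72°  ✓
  (4,5): δ = 143.52°  ·
  (4,6): δ = 82.54°  ·
  (5,6): δ = 119.02°  ·
antipodal pairs: 9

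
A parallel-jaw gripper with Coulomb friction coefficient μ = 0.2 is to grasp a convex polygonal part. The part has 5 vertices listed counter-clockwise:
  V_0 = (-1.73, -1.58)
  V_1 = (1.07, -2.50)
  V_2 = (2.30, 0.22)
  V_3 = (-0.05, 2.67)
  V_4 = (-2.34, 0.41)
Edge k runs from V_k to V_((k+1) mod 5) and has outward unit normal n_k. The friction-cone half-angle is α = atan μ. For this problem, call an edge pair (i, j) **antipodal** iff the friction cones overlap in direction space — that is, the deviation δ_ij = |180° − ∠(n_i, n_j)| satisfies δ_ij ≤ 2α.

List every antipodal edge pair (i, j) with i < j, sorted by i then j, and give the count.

count = 1; pairs: (1,3)

α = atan 0.2 = 11.31°;  2α = 22.62°
n_0 = (-0.3122, -0.9500)
n_1 = (+0.9112, -0.4120)
n_2 = (+0.7217, +0.6922)
n_3 = (-0.7024, +0.7118)
n_4 = (-0.9561, -0.2931)
  (0,1): δ = 96.14°  ·
  (0,2): δ = 28.00°  ·
  (0,3): δ = 62.81°  ·
  (0,4): δ = 125.23°  ·
  (1,2): δ = 111.86°  ·
  (1,3): δ = 21.05°  ✓
  (1,4): δ = 41.37°  ·
  (2,3): δ = 89.18°  ·
  (2,4): δ = 26.76°  ·
  (3,4): δ = 117.58°  ·
antipodal pairs: 1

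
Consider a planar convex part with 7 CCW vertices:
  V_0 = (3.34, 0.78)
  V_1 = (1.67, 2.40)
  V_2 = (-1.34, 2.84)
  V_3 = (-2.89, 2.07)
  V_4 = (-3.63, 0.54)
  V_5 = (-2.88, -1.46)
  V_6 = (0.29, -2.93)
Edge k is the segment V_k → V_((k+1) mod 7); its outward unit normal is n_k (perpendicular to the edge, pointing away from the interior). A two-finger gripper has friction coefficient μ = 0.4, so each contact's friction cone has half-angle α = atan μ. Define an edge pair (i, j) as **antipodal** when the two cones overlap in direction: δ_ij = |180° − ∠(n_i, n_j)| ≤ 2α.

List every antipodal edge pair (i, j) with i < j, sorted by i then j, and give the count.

count = 5; pairs: (0,4), (0,5), (1,5), (2,6), (3,6)

α = atan 0.4 = 21.80°;  2α = 43.60°
n_0 = (+0.6963, +0.7178)
n_1 = (+0.1446, +0.9895)
n_2 = (-0.4449, +0.8956)
n_3 = (-0.9002, +0.4354)
n_4 = (-0.9363, -0.3511)
n_5 = (-0.4207, -0.9072)
n_6 = (+0.7725, -0.6351)
  (0,1): δ = 144.19°  ·
  (0,2): δ = 109.45°  ·
  (0,3): δ = 71.68°  ·
  (0,4): δ = 25.31°  ✓
  (0,5): δ = 19.25°  ✓
  (0,6): δ = 94.71°  ·
  (1,2): δ = 145.27°  ·
  (1,3): δ = 107.49°  ·
  (1,4): δ = 61.13°  ·
  (1,5): δ = 16.56°  ✓
  (1,6): δ = 58.89°  ·
  (2,3): δ = 142.23°  ·
  (2,4): δ = 95.86°  ·
  (2,5): δ = 51.30°  ·
  (2,6): δ = 24.16°  ✓
  (3,4): δ = 133.63°  ·
  (3,5): δ = 89.07°  ·
  (3,6): δ = 13.61°  ✓
  (4,5): δ = 135.43°  ·
  (4,6): δ = 59.98°  ·
  (5,6): δ = 104.55°  ·
antipodal pairs: 5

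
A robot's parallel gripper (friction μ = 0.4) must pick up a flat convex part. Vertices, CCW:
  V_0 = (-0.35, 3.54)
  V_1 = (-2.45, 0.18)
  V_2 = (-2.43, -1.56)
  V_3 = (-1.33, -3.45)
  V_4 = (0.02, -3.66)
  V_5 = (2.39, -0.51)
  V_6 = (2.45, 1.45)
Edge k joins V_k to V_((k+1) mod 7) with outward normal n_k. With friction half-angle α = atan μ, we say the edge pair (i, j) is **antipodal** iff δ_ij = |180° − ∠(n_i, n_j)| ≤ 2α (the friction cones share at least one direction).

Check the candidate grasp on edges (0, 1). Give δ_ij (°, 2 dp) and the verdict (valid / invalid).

α = atan 0.4 = 21.80°;  2α = 43.60°
edge 0: e_0 = (-2.10, -3.36);  n_0 = (-0.8480, +0.5300)
edge 1: e_1 = (+0.02, -1.74);  n_1 = (-0.9999, -0.0115)
∠(n_0, n_1) = 32.66°
δ = |180° − 32.66°| = 147.34°
147.34° > 2α = 43.60°  →  invalid

δ = 147.34°, invalid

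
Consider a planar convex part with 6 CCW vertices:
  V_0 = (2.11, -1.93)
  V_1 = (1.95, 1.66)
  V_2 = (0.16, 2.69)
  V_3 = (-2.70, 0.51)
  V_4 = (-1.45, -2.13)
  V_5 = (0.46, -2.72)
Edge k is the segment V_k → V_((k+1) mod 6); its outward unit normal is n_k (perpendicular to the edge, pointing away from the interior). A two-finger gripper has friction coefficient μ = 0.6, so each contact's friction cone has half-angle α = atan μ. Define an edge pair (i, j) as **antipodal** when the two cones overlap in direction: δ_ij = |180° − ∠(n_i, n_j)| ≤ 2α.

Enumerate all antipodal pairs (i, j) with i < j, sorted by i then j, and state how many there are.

count = 7; pairs: (0,2), (0,3), (1,3), (1,4), (1,5), (2,4), (2,5)

α = atan 0.6 = 30.96°;  2α = 61.93°
n_0 = (+0.9990, +0.0445)
n_1 = (+0.4987, +0.8667)
n_2 = (-0.6062, +0.7953)
n_3 = (-0.9038, -0.4279)
n_4 = (-0.2951, -0.9555)
n_5 = (+0.4318, -0.9019)
  (0,1): δ = 122.47°  ·
  (0,2): δ = 55.24°  ✓
  (0,3): δ = 22.78°  ✓
  (0,4): δ = 70.28°  ·
  (0,5): δ = 113.03°  ·
  (1,2): δ = 112.77°  ·
  (1,3): δ = 34.75°  ✓
  (1,4): δ = 12.75°  ✓
  (1,5): δ = 55.50°  ✓
  (2,3): δ = 101.98°  ·
  (2,4): δ = 54.48°  ✓
  (2,5): δ = 11.73°  ✓
  (3,4): δ = 132.50°  ·
  (3,5): δ = 89.75°  ·
  (4,5): δ = 137.25°  ·
antipodal pairs: 7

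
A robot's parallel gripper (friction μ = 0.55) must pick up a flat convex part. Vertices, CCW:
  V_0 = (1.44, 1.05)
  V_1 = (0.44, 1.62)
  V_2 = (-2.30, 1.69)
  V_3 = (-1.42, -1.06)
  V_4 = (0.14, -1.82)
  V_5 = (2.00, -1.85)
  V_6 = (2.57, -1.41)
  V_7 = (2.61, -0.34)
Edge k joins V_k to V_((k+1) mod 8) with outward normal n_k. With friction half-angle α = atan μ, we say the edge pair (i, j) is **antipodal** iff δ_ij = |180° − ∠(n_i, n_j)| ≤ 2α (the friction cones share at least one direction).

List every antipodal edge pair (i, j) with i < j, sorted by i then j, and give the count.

count = 10; pairs: (0,2), (0,3), (0,4), (1,3), (1,4), (1,5), (2,6), (2,7), (3,7), (4,7)

α = atan 0.55 = 28.81°;  2α = 57.62°
n_0 = (+0.4952, +0.8688)
n_1 = (+0.0255, +0.9997)
n_2 = (-0.9524, -0.3048)
n_3 = (-0.4380, -0.8990)
n_4 = (-0.0161, -0.9999)
n_5 = (+0.6111, -0.7916)
n_6 = (+0.9993, -0.0374)
n_7 = (+0.7651, +0.6440)
  (0,1): δ = 151.78°  ·
  (0,2): δ = 42.57°  ✓
  (0,3): δ = 3.71°  ✓
  (0,4): δ = 28.76°  ✓
  (0,5): δ = 67.35°  ·
  (0,6): δ = 117.54°  ·
  (0,7): δ = 159.77°  ·
  (1,2): δ = 70.79°  ·
  (1,3): δ = 24.51°  ✓
  (1,4): δ = 0.54°  ✓
  (1,5): δ = 39.13°  ✓
  (1,6): δ = 89.32°  ·
  (1,7): δ = 131.55°  ·
  (2,3): δ = 133.72°  ·
  (2,4): δ = 108.67°  ·
  (2,5): δ = 70.08°  ·
  (2,6): δ = 19.89°  ✓
  (2,7): δ = 22.34°  ✓
  (3,4): δ = 154.95°  ·
  (3,5): δ = 116.36°  ·
  (3,6): δ = 66.17°  ·
  (3,7): δ = 23.94°  ✓
  (4,5): δ = 141.41°  ·
  (4,6): δ = 91.22°  ·
  (4,7): δ = 48.99°  ✓
  (5,6): δ = 129.81°  ·
  (5,7): δ = 87.58°  ·
  (6,7): δ = 137.77°  ·
antipodal pairs: 10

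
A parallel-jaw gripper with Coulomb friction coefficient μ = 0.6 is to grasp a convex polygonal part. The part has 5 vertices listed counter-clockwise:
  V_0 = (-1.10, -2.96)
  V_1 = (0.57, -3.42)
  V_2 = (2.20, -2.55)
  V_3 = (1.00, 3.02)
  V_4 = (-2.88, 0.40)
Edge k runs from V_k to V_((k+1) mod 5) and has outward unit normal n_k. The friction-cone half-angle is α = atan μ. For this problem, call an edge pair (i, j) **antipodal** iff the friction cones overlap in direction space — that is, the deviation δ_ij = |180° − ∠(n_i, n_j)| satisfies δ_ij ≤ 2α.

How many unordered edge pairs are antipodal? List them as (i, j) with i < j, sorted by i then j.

count = 3; pairs: (0,3), (1,3), (2,4)

α = atan 0.6 = 30.96°;  2α = 61.93°
n_0 = (-0.2656, -0.9641)
n_1 = (+0.4709, -0.8822)
n_2 = (+0.9776, +0.2106)
n_3 = (-0.5596, +0.8287)
n_4 = (-0.8837, -0.4681)
  (0,1): δ = 136.51°  ·
  (0,2): δ = 62.44°  ·
  (0,3): δ = 49.43°  ✓
  (0,4): δ = 133.31°  ·
  (1,2): δ = 105.93°  ·
  (1,3): δ = 5.94°  ✓
  (1,4): δ = 89.82°  ·
  (2,3): δ = 68.13°  ·
  (2,4): δ = 15.75°  ✓
  (3,4): δ = 96.12°  ·
antipodal pairs: 3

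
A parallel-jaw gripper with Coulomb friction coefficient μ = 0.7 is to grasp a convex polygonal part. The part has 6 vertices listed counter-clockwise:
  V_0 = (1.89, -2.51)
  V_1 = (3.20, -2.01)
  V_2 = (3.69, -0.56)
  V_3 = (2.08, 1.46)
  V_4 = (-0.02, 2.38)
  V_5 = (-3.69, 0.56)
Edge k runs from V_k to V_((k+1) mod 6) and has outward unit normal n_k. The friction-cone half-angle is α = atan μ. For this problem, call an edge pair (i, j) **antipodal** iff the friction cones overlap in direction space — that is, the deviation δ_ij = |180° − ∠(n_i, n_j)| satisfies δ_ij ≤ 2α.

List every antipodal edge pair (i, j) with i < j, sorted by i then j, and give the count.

α = atan 0.7 = 34.99°;  2α = 69.98°
n_0 = (+0.3566, -0.9343)
n_1 = (+0.9474, -0.3201)
n_2 = (+0.7820, +0.6233)
n_3 = (+0.4013, +0.9160)
n_4 = (-0.4443, +0.8959)
n_5 = (-0.4820, -0.8761)
  (0,1): δ = 129.56°  ·
  (0,2): δ = 72.33°  ·
  (0,3): δ = 44.55°  ✓
  (0,4): δ = 5.49°  ✓
  (0,5): δ = 130.29°  ·
  (1,2): δ = 122.77°  ·
  (1,3): δ = 94.99°  ·
  (1,4): δ = 44.95°  ✓
  (1,5): δ = 79.85°  ·
  (2,3): δ = 152.21°  ·
  (2,4): δ = 102.18°  ·
  (2,5): δ = 22.63°  ✓
  (3,4): δ = 129.96°  ·
  (3,5): δ = 5.16°  ✓
  (4,5): δ = 55.20°  ✓
antipodal pairs: 6

count = 6; pairs: (0,3), (0,4), (1,4), (2,5), (3,5), (4,5)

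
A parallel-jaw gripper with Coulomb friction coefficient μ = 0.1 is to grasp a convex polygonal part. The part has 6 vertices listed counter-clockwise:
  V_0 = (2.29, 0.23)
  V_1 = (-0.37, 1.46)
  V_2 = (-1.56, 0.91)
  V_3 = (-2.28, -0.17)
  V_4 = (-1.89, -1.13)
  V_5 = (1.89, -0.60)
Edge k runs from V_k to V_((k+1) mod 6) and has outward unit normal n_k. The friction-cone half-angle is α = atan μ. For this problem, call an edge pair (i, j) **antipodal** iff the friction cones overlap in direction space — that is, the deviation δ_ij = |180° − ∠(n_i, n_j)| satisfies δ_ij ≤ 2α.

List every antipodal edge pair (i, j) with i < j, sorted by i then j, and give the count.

α = atan 0.1 = 5.71°;  2α = 11.42°
n_0 = (+0.4197, +0.9077)
n_1 = (-0.4195, +0.9077)
n_2 = (-0.8321, +0.5547)
n_3 = (-0.9265, -0.3764)
n_4 = (+0.1389, -0.9903)
n_5 = (+0.9008, -0.4341)
  (0,1): δ = 130.38°  ·
  (0,2): δ = 98.87°  ·
  (0,3): δ = 43.07°  ·
  (0,4): δ = 32.80°  ·
  (0,5): δ = 89.09°  ·
  (1,2): δ = 148.50°  ·
  (1,3): δ = 92.70°  ·
  (1,4): δ = 16.82°  ·
  (1,5): δ = 39.46°  ·
  (2,3): δ = 124.20°  ·
  (2,4): δ = 48.33°  ·
  (2,5): δ = 7.96°  ✓
  (3,4): δ = 104.13°  ·
  (3,5): δ = 47.84°  ·
  (4,5): δ = 123.71°  ·
antipodal pairs: 1

count = 1; pairs: (2,5)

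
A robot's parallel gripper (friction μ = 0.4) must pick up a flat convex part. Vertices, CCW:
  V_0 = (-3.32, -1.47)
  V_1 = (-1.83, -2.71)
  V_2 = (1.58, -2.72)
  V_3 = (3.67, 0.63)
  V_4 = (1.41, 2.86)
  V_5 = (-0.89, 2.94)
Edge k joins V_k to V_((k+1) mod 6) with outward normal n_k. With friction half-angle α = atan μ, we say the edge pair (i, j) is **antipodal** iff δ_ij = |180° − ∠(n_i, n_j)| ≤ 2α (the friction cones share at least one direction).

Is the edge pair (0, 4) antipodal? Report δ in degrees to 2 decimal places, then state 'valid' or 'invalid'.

α = atan 0.4 = 21.80°;  2α = 43.60°
edge 0: e_0 = (+1.49, -1.24);  n_0 = (-0.6397, -0.7686)
edge 4: e_4 = (-2.30, +0.08);  n_4 = (+0.0348, +0.9994)
∠(n_0, n_4) = 142.22°
δ = |180° − 142.22°| = 37.78°
37.78° ≤ 2α = 43.60°  →  valid

δ = 37.78°, valid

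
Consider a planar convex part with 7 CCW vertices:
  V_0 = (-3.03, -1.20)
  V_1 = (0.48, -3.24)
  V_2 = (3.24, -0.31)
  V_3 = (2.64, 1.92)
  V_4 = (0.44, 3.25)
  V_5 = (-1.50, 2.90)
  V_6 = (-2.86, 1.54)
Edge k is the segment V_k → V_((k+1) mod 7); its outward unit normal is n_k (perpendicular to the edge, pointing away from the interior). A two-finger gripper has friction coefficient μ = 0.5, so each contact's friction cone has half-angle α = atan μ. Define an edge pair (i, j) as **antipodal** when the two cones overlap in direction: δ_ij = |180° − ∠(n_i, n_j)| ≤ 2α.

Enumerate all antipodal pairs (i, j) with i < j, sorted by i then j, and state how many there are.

α = atan 0.5 = 26.57°;  2α = 53.13°
n_0 = (-0.5025, -0.8646)
n_1 = (+0.7279, -0.6857)
n_2 = (+0.9657, +0.2598)
n_3 = (+0.5174, +0.8558)
n_4 = (-0.1775, +0.9841)
n_5 = (-0.7071, +0.7071)
n_6 = (-0.9981, +0.0619)
  (0,1): δ = 103.12°  ·
  (0,2): δ = 44.78°  ✓
  (0,3): δ = 0.99°  ✓
  (0,4): δ = 40.39°  ✓
  (0,5): δ = 75.17°  ·
  (0,6): δ = 116.61°  ·
  (1,2): δ = 121.65°  ·
  (1,3): δ = 77.87°  ·
  (1,4): δ = 36.48°  ✓
  (1,5): δ = 1.71°  ✓
  (1,6): δ = 39.74°  ✓
  (2,3): δ = 136.21°  ·
  (2,4): δ = 94.83°  ·
  (2,5): δ = 60.06°  ·
  (2,6): δ = 18.61°  ✓
  (3,4): δ = 138.62°  ·
  (3,5): δ = 103.85°  ·
  (3,6): δ = 62.40°  ·
  (4,5): δ = 145.23°  ·
  (4,6): δ = 103.78°  ·
  (5,6): δ = 138.55°  ·
antipodal pairs: 7

count = 7; pairs: (0,2), (0,3), (0,4), (1,4), (1,5), (1,6), (2,6)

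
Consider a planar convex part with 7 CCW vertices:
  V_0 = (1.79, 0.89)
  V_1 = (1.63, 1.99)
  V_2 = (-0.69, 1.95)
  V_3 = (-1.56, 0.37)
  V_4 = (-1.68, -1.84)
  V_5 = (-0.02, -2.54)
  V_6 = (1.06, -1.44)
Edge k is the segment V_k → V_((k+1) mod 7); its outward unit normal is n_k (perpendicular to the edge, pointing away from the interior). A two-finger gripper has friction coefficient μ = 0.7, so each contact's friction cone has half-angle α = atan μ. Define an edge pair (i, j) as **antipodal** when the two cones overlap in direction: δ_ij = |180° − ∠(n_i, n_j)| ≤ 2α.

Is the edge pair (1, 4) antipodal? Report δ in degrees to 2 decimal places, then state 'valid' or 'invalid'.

α = atan 0.7 = 34.99°;  2α = 69.98°
edge 1: e_1 = (-2.32, -0.04);  n_1 = (-0.0172, +0.9999)
edge 4: e_4 = (+1.66, -0.70);  n_4 = (-0.3886, -0.9214)
∠(n_1, n_4) = 156.15°
δ = |180° − 156.15°| = 23.85°
23.85° ≤ 2α = 69.98°  →  valid

δ = 23.85°, valid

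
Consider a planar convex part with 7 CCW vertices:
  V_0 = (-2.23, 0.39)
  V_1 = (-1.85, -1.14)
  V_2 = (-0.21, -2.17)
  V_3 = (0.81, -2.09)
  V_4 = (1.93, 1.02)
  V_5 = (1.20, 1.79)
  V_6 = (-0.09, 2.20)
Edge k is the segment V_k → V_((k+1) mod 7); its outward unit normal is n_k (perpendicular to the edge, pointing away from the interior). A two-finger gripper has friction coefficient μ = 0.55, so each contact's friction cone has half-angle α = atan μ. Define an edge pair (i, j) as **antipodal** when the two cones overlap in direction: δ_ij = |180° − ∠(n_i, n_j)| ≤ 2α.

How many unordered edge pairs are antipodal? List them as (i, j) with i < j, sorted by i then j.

α = atan 0.55 = 28.81°;  2α = 57.62°
n_0 = (-0.9705, -0.2410)
n_1 = (-0.5319, -0.8468)
n_2 = (+0.0782, -0.9969)
n_3 = (+0.9408, -0.3388)
n_4 = (+0.7257, +0.6880)
n_5 = (+0.3029, +0.9530)
n_6 = (-0.6458, +0.7635)
  (0,1): δ = 136.08°  ·
  (0,2): δ = 99.46°  ·
  (0,3): δ = 33.75°  ✓
  (0,4): δ = 29.52°  ✓
  (0,5): δ = 58.42°  ·
  (0,6): δ = 116.28°  ·
  (1,2): δ = 143.38°  ·
  (1,3): δ = 77.67°  ·
  (1,4): δ = 14.40°  ✓
  (1,5): δ = 14.50°  ✓
  (1,6): δ = 72.36°  ·
  (2,3): δ = 114.29°  ·
  (2,4): δ = 51.01°  ✓
  (2,5): δ = 22.12°  ✓
  (2,6): δ = 35.74°  ✓
  (3,4): δ = 116.72°  ·
  (3,5): δ = 87.83°  ·
  (3,6): δ = 29.97°  ✓
  (4,5): δ = 151.10°  ·
  (4,6): δ = 93.25°  ·
  (5,6): δ = 122.14°  ·
antipodal pairs: 8

count = 8; pairs: (0,3), (0,4), (1,4), (1,5), (2,4), (2,5), (2,6), (3,6)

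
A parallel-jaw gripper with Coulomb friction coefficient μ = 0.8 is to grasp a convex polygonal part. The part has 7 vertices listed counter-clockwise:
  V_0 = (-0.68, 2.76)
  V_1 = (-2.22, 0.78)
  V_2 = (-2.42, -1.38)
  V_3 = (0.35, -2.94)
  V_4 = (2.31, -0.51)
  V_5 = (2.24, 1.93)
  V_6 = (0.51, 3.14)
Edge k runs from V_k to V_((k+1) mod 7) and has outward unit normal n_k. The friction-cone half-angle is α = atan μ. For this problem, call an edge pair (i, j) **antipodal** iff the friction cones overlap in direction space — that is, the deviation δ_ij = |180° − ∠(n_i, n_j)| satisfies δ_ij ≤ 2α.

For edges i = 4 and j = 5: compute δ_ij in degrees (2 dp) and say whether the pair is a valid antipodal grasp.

α = atan 0.8 = 38.66°;  2α = 77.32°
edge 4: e_4 = (-0.07, +2.44);  n_4 = (+0.9996, +0.0287)
edge 5: e_5 = (-1.73, +1.21);  n_5 = (+0.5731, +0.8195)
∠(n_4, n_5) = 53.39°
δ = |180° − 53.39°| = 126.61°
126.61° > 2α = 77.32°  →  invalid

δ = 126.61°, invalid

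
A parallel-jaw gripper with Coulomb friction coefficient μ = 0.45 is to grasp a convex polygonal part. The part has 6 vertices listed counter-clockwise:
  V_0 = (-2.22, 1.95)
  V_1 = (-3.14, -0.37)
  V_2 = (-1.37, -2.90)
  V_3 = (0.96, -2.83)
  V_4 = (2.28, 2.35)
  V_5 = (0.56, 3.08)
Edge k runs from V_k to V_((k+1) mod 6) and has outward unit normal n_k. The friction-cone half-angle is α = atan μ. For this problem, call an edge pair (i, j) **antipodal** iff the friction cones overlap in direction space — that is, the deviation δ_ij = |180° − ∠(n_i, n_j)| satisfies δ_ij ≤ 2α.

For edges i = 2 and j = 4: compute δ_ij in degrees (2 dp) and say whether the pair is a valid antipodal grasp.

α = atan 0.45 = 24.23°;  2α = 48.46°
edge 2: e_2 = (+2.33, +0.07);  n_2 = (+0.0300, -0.9995)
edge 4: e_4 = (-1.72, +0.73);  n_4 = (+0.3907, +0.9205)
∠(n_2, n_4) = 155.28°
δ = |180° − 155.28°| = 24.72°
24.72° ≤ 2α = 48.46°  →  valid

δ = 24.72°, valid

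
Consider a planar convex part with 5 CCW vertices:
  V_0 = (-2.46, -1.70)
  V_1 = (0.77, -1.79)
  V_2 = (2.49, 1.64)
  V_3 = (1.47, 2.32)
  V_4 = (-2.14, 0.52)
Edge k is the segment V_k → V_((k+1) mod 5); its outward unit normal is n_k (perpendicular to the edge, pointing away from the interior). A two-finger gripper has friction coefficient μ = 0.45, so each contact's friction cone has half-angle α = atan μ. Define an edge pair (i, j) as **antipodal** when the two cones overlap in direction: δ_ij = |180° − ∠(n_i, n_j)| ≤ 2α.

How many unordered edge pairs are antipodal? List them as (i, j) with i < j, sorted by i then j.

α = atan 0.45 = 24.23°;  2α = 48.46°
n_0 = (-0.0279, -0.9996)
n_1 = (+0.8939, -0.4483)
n_2 = (+0.5547, +0.8321)
n_3 = (-0.4462, +0.8949)
n_4 = (-0.9898, +0.1427)
  (0,1): δ = 115.04°  ·
  (0,2): δ = 32.09°  ✓
  (0,3): δ = 28.10°  ✓
  (0,4): δ = 83.39°  ·
  (1,2): δ = 97.06°  ·
  (1,3): δ = 36.87°  ✓
  (1,4): δ = 18.43°  ✓
  (2,3): δ = 119.81°  ·
  (2,4): δ = 64.51°  ·
  (3,4): δ = 124.70°  ·
antipodal pairs: 4

count = 4; pairs: (0,2), (0,3), (1,3), (1,4)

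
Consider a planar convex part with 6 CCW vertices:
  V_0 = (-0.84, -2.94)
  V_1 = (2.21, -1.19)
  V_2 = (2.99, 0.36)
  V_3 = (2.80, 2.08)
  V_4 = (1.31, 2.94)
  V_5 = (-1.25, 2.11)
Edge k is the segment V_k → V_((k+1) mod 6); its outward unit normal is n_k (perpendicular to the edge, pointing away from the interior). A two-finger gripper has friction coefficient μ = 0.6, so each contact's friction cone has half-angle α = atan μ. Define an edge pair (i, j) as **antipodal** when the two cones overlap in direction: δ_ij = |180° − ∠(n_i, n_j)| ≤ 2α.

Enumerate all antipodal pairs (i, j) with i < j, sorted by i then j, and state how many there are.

count = 6; pairs: (0,3), (0,4), (1,4), (1,5), (2,5), (3,5)

α = atan 0.6 = 30.96°;  2α = 61.93°
n_0 = (+0.4977, -0.8674)
n_1 = (+0.8933, -0.4495)
n_2 = (+0.9940, +0.1098)
n_3 = (+0.4999, +0.8661)
n_4 = (-0.3084, +0.9513)
n_5 = (-0.9967, -0.0809)
  (0,1): δ = 146.56°  ·
  (0,2): δ = 113.54°  ·
  (0,3): δ = 59.84°  ✓
  (0,4): δ = 11.88°  ✓
  (0,5): δ = 64.80°  ·
  (1,2): δ = 146.98°  ·
  (1,3): δ = 93.28°  ·
  (1,4): δ = 45.32°  ✓
  (1,5): δ = 31.35°  ✓
  (2,3): δ = 126.30°  ·
  (2,4): δ = 78.34°  ·
  (2,5): δ = 1.66°  ✓
  (3,4): δ = 132.04°  ·
  (3,5): δ = 55.37°  ✓
  (4,5): δ = 103.32°  ·
antipodal pairs: 6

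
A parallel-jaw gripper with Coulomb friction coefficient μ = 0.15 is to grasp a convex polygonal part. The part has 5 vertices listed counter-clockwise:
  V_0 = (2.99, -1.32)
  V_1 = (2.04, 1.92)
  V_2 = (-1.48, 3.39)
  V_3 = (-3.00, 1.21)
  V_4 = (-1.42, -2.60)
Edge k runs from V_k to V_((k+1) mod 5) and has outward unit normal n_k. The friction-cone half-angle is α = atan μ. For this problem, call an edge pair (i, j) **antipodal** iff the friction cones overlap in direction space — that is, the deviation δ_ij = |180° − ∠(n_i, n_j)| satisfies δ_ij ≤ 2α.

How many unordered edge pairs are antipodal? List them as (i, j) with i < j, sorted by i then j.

count = 1; pairs: (0,3)

α = atan 0.15 = 8.53°;  2α = 17.06°
n_0 = (+0.9596, +0.2814)
n_1 = (+0.3854, +0.9228)
n_2 = (-0.8203, +0.5719)
n_3 = (-0.9237, -0.3831)
n_4 = (+0.2787, -0.9604)
  (0,1): δ = 129.01°  ·
  (0,2): δ = 51.23°  ·
  (0,3): δ = 6.18°  ✓
  (0,4): δ = 89.84°  ·
  (1,2): δ = 102.22°  ·
  (1,3): δ = 44.81°  ·
  (1,4): δ = 38.85°  ·
  (2,3): δ = 122.59°  ·
  (2,4): δ = 38.93°  ·
  (3,4): δ = 96.34°  ·
antipodal pairs: 1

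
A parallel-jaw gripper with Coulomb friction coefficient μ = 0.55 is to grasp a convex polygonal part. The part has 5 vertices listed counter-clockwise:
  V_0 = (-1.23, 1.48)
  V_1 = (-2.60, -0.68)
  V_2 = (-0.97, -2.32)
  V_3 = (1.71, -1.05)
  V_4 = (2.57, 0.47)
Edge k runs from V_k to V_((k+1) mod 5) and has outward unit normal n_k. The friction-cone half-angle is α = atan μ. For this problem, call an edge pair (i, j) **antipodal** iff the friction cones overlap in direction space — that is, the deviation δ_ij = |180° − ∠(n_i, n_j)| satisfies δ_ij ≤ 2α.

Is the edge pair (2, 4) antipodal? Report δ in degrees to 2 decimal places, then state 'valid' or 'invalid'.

α = atan 0.55 = 28.81°;  2α = 57.62°
edge 2: e_2 = (+2.68, +1.27);  n_2 = (+0.4282, -0.9037)
edge 4: e_4 = (-3.80, +1.01);  n_4 = (+0.2569, +0.9664)
∠(n_2, n_4) = 139.76°
δ = |180° − 139.76°| = 40.24°
40.24° ≤ 2α = 57.62°  →  valid

δ = 40.24°, valid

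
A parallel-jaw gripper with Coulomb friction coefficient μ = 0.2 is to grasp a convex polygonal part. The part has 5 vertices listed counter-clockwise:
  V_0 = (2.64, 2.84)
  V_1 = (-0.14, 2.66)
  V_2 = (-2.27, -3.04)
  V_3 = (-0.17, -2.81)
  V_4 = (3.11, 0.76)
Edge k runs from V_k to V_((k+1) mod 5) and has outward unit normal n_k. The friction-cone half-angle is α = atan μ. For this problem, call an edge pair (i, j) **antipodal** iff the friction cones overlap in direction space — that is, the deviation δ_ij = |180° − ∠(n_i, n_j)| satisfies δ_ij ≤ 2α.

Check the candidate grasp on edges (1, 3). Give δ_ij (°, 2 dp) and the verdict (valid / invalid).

δ = 22.09°, valid

α = atan 0.2 = 11.31°;  2α = 22.62°
edge 1: e_1 = (-2.13, -5.70);  n_1 = (-0.9367, +0.3500)
edge 3: e_3 = (+3.28, +3.57);  n_3 = (+0.7364, -0.6766)
∠(n_1, n_3) = 157.91°
δ = |180° − 157.91°| = 22.09°
22.09° ≤ 2α = 22.62°  →  valid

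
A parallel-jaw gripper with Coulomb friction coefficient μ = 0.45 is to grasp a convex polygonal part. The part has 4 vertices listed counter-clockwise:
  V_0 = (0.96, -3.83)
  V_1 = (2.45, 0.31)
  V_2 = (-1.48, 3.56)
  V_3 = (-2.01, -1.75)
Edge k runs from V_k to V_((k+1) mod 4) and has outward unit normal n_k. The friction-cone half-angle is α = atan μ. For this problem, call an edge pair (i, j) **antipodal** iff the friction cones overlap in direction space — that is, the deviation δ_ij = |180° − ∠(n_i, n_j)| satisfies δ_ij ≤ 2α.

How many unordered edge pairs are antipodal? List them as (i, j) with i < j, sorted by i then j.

α = atan 0.45 = 24.23°;  2α = 48.46°
n_0 = (+0.9409, -0.3386)
n_1 = (+0.6373, +0.7706)
n_2 = (-0.9951, +0.0993)
n_3 = (-0.5736, -0.8191)
  (0,1): δ = 109.80°  ·
  (0,2): δ = 14.09°  ✓
  (0,3): δ = 74.79°  ·
  (1,2): δ = 56.11°  ·
  (1,3): δ = 4.58°  ✓
  (2,3): δ = 119.31°  ·
antipodal pairs: 2

count = 2; pairs: (0,2), (1,3)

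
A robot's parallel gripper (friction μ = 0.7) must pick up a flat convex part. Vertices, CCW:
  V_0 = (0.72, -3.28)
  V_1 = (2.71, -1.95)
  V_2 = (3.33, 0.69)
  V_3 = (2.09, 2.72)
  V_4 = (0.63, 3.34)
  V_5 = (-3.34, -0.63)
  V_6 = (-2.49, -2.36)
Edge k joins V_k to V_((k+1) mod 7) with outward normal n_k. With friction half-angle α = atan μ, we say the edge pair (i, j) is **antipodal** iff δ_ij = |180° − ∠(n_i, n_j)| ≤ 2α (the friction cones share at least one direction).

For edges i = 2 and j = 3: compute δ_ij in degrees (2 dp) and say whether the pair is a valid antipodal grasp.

δ = 144.43°, invalid

α = atan 0.7 = 34.99°;  2α = 69.98°
edge 2: e_2 = (-1.24, +2.03);  n_2 = (+0.8534, +0.5213)
edge 3: e_3 = (-1.46, +0.62);  n_3 = (+0.3909, +0.9204)
∠(n_2, n_3) = 35.57°
δ = |180° − 35.57°| = 144.43°
144.43° > 2α = 69.98°  →  invalid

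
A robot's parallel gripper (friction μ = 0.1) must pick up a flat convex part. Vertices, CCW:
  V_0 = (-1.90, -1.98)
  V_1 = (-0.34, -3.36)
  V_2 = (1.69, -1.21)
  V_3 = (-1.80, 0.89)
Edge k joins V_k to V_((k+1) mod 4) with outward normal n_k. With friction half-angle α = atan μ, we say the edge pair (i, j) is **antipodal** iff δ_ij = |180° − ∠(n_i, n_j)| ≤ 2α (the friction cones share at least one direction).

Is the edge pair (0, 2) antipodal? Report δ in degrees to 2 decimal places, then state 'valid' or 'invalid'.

δ = 10.46°, valid

α = atan 0.1 = 5.71°;  2α = 11.42°
edge 0: e_0 = (+1.56, -1.38);  n_0 = (-0.6626, -0.7490)
edge 2: e_2 = (-3.49, +2.10);  n_2 = (+0.5156, +0.8568)
∠(n_0, n_2) = 169.54°
δ = |180° − 169.54°| = 10.46°
10.46° ≤ 2α = 11.42°  →  valid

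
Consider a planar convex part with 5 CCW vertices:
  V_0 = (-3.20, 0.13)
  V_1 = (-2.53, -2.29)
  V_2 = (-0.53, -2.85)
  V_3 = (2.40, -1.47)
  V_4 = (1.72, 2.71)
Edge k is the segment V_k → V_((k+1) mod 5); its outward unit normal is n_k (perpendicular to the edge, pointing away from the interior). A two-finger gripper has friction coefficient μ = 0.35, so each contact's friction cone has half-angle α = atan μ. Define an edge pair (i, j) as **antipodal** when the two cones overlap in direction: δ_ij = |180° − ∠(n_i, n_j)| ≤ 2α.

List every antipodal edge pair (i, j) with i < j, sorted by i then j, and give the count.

count = 2; pairs: (0,3), (2,4)

α = atan 0.35 = 19.29°;  2α = 38.58°
n_0 = (-0.9637, -0.2668)
n_1 = (-0.2696, -0.9630)
n_2 = (+0.4261, -0.9047)
n_3 = (+0.9870, +0.1606)
n_4 = (-0.4644, +0.8856)
  (0,1): δ = 121.12°  ·
  (0,2): δ = 80.26°  ·
  (0,3): δ = 6.24°  ✓
  (0,4): δ = 102.20°  ·
  (1,2): δ = 139.14°  ·
  (1,3): δ = 65.12°  ·
  (1,4): δ = 43.31°  ·
  (2,3): δ = 105.98°  ·
  (2,4): δ = 2.45°  ✓
  (3,4): δ = 71.57°  ·
antipodal pairs: 2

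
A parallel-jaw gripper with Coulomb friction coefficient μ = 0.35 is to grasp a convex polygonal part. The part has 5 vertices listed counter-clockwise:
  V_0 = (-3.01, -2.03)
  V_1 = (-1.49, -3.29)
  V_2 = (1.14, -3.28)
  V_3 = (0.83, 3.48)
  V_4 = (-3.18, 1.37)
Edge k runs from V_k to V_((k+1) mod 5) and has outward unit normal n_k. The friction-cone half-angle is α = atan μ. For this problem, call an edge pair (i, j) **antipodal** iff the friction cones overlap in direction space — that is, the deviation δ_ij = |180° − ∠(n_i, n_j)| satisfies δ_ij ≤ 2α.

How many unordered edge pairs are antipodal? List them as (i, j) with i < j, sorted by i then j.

α = atan 0.35 = 19.29°;  2α = 38.58°
n_0 = (-0.6382, -0.7699)
n_1 = (+0.0038, -1.0000)
n_2 = (+0.9990, +0.0458)
n_3 = (-0.4657, +0.8850)
n_4 = (-0.9988, -0.0499)
  (0,1): δ = 140.13°  ·
  (0,2): δ = 47.72°  ·
  (0,3): δ = 67.41°  ·
  (0,4): δ = 132.52°  ·
  (1,2): δ = 87.59°  ·
  (1,3): δ = 27.53°  ✓
  (1,4): δ = 92.64°  ·
  (2,3): δ = 64.87°  ·
  (2,4): δ = 0.24°  ✓
  (3,4): δ = 114.89°  ·
antipodal pairs: 2

count = 2; pairs: (1,3), (2,4)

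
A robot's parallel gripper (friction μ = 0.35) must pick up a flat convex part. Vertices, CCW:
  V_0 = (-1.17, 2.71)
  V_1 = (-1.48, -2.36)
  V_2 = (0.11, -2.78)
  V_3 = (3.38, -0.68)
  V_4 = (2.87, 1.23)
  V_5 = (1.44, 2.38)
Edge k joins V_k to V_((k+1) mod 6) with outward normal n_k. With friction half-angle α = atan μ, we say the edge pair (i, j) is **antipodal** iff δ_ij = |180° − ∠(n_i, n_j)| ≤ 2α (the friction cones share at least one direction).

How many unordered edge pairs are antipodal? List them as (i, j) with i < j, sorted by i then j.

count = 3; pairs: (0,3), (1,4), (1,5)

α = atan 0.35 = 19.29°;  2α = 38.58°
n_0 = (-0.9981, +0.0610)
n_1 = (-0.2554, -0.9668)
n_2 = (+0.5404, -0.8414)
n_3 = (+0.9662, +0.2580)
n_4 = (+0.6267, +0.7793)
n_5 = (+0.1254, +0.9921)
  (0,1): δ = 101.30°  ·
  (0,2): δ = 53.79°  ·
  (0,3): δ = 18.45°  ✓
  (0,4): δ = 54.69°  ·
  (0,5): δ = 86.29°  ·
  (1,2): δ = 132.49°  ·
  (1,3): δ = 60.25°  ·
  (1,4): δ = 24.01°  ✓
  (1,5): δ = 7.59°  ✓
  (2,3): δ = 107.76°  ·
  (2,4): δ = 71.51°  ·
  (2,5): δ = 39.91°  ·
  (3,4): δ = 143.76°  ·
  (3,5): δ = 112.16°  ·
  (4,5): δ = 148.40°  ·
antipodal pairs: 3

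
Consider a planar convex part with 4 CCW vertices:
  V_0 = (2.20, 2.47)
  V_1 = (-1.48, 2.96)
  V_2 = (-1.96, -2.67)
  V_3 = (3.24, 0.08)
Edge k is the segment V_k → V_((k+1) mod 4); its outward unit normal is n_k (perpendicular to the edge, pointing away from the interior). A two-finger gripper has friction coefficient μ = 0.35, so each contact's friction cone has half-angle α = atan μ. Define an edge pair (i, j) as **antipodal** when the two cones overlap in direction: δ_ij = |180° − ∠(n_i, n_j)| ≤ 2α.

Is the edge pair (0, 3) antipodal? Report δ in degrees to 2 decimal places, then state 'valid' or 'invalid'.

δ = 121.10°, invalid

α = atan 0.35 = 19.29°;  2α = 38.58°
edge 0: e_0 = (-3.68, +0.49);  n_0 = (+0.1320, +0.9913)
edge 3: e_3 = (-1.04, +2.39);  n_3 = (+0.9169, +0.3990)
∠(n_0, n_3) = 58.90°
δ = |180° − 58.90°| = 121.10°
121.10° > 2α = 38.58°  →  invalid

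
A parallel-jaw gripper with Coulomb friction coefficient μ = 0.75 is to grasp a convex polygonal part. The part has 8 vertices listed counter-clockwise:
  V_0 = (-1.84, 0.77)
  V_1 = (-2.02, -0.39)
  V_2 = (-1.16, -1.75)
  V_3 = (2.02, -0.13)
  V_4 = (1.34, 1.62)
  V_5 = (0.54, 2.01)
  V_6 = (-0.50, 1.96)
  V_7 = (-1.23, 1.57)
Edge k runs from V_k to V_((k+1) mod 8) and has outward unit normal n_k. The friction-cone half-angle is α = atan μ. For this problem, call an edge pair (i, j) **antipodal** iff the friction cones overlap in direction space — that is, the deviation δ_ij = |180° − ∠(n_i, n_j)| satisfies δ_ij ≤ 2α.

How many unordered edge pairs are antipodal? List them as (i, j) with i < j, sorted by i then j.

α = atan 0.75 = 36.87°;  2α = 73.74°
n_0 = (-0.9882, +0.1533)
n_1 = (-0.8452, -0.5345)
n_2 = (+0.4539, -0.8910)
n_3 = (+0.9321, +0.3622)
n_4 = (+0.4382, +0.8989)
n_5 = (-0.0480, +0.9988)
n_6 = (-0.4712, +0.8820)
n_7 = (-0.7952, +0.6063)
  (0,1): δ = 138.87°  ·
  (0,2): δ = 54.18°  ✓
  (0,3): δ = 30.06°  ✓
  (0,4): δ = 72.83°  ✓
  (0,5): δ = 101.57°  ·
  (0,6): δ = 126.93°  ·
  (0,7): δ = 151.49°  ·
  (1,2): δ = 95.31°  ·
  (1,3): δ = 11.07°  ✓
  (1,4): δ = 31.70°  ✓
  (1,5): δ = 60.45°  ✓
  (1,6): δ = 85.81°  ·
  (1,7): δ = 110.37°  ·
  (2,3): δ = 95.76°  ·
  (2,4): δ = 52.99°  ✓
  (2,5): δ = 24.24°  ✓
  (2,6): δ = 1.12°  ✓
  (2,7): δ = 25.68°  ✓
  (3,4): δ = 137.22°  ·
  (3,5): δ = 108.48°  ·
  (3,6): δ = 83.12°  ·
  (3,7): δ = 58.56°  ✓
  (4,5): δ = 151.26°  ·
  (4,6): δ = 125.90°  ·
  (4,7): δ = 101.34°  ·
  (5,6): δ = 154.64°  ·
  (5,7): δ = 130.08°  ·
  (6,7): δ = 155.44°  ·
antipodal pairs: 11

count = 11; pairs: (0,2), (0,3), (0,4), (1,3), (1,4), (1,5), (2,4), (2,5), (2,6), (2,7), (3,7)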